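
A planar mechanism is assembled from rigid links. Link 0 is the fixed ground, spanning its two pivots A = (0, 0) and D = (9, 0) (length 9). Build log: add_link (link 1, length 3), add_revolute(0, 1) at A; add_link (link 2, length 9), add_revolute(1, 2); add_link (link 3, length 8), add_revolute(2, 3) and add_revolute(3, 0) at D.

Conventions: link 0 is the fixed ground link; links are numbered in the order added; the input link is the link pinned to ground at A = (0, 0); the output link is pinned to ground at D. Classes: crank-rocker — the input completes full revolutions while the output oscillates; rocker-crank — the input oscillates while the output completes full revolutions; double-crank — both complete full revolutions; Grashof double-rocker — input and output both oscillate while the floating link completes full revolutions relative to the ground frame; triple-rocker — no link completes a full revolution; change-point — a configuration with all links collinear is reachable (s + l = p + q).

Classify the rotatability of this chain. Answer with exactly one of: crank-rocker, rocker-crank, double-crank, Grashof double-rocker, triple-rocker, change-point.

lengths: ground=9, input=3, coupler=9, output=8
sorted: s=3 (shortest), l=9 (longest), p+q=17
s + l = 12 vs p + q = 17
s + l < p + q (Grashof) with shortest = input link → crank-rocker

crank-rocker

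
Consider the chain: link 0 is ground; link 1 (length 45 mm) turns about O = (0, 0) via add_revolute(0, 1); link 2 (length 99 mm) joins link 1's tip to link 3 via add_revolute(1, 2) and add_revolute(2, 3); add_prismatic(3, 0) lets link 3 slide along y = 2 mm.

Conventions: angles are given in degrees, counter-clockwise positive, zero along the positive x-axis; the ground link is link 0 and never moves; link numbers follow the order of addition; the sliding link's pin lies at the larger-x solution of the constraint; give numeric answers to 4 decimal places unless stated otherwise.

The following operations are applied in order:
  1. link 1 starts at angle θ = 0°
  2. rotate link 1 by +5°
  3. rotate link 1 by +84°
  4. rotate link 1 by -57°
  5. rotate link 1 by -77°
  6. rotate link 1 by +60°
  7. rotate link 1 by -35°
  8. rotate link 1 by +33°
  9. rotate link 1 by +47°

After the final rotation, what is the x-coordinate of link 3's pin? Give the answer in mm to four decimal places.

geometry: r = 45 mm, L = 99 mm, e = 2 mm; θ starts at 0°
rotate link 1 by +5°: θ ← 0° +5° = 5°
rotate link 1 by +84°: θ ← 5° +84° = 89°
rotate link 1 by -57°: θ ← 89° -57° = 32°
rotate link 1 by -77°: θ ← 32° -77° = -45°
rotate link 1 by +60°: θ ← -45° +60° = 15°
rotate link 1 by -35°: θ ← 15° -35° = -20°
rotate link 1 by +33°: θ ← -20° +33° = 13°
rotate link 1 by +47°: θ ← 13° +47° = 60°
crank pin P = (r cos θ, r sin θ) = (22.500000, 38.971143)
h = r sin θ − e = 38.971143 − 2 = 36.971143
x = r cos θ + √(L² − h²) = 22.500000 + 91.837544 = 114.337544

114.3375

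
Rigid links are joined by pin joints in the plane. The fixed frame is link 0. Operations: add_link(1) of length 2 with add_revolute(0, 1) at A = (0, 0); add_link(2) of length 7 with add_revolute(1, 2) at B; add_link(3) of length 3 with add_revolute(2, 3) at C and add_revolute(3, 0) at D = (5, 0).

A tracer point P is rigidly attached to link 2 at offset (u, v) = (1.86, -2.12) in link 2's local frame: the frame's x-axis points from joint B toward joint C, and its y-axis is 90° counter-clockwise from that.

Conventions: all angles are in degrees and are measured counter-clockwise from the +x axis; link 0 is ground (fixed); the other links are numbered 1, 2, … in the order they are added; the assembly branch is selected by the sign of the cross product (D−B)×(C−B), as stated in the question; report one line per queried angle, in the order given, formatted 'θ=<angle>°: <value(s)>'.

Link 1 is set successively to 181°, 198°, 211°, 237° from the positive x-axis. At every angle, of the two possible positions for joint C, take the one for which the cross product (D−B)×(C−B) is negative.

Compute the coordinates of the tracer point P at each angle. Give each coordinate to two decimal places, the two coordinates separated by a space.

A=(0,0), D=(5.00,0)
θ=181°: B = A + 2.00·(cos181°, sin181°) = (-1.9997, -0.0349)
θ=181°: |BD| = 6.9998
θ=181°: circle(B,7.00) ∩ circle(D,3.00): a=6.3571, h=2.9304
θ=181°:   candidates: C₊=(4.3427,2.9271) cross=20.512; C₋=(4.3720,-2.9335) cross=-20.512
θ=181°:   branch - wants cross < 0 → take C=(4.3720,-2.9335) (cross=-20.512)
θ=181°: ex = (C−B)/|BC| = (0.9102,-0.4141); ey = (0.4141,0.9102)
θ=181°: P = B + 1.86·ex + -2.12·ey = (-1.1845,-2.7348)
θ=198°: B = A + 2.00·(cos198°, sin198°) = (-1.9021, -0.6180)
θ=198°: |BD| = 6.9297
θ=198°: circle(B,7.00) ∩ circle(D,3.00): a=6.3510, h=2.9436
θ=198°:   candidates: C₊=(4.1610,2.8803) cross=20.399; C₋=(4.6861,-2.9835) cross=-20.399
θ=198°:   branch - wants cross < 0 → take C=(4.6861,-2.9835) (cross=-20.399)
θ=198°: ex = (C−B)/|BC| = (0.9412,-0.3379); ey = (0.3379,0.9412)
θ=198°: P = B + 1.86·ex + -2.12·ey = (-0.8679,-3.2419)
θ=211°: B = A + 2.00·(cos211°, sin211°) = (-1.7143, -1.0301)
θ=211°: |BD| = 6.7929
θ=211°: circle(B,7.00) ∩ circle(D,3.00): a=6.3407, h=2.9657
θ=211°:   candidates: C₊=(4.1033,2.8629) cross=20.146; C₋=(5.0028,-3.0000) cross=-20.146
θ=211°:   branch - wants cross < 0 → take C=(5.0028,-3.0000) (cross=-20.146)
θ=211°: ex = (C−B)/|BC| = (0.9596,-0.2814); ey = (0.2814,0.9596)
θ=211°: P = B + 1.86·ex + -2.12·ey = (-0.5261,-3.5878)
θ=237°: B = A + 2.00·(cos237°, sin237°) = (-1.0893, -1.6773)
θ=237°: |BD| = 6.3161
θ=237°: circle(B,7.00) ∩ circle(D,3.00): a=6.3246, h=3.0000
θ=237°:   candidates: C₊=(4.2115,2.8945) cross=18.948; C₋=(5.8049,-2.8900) cross=-18.948
θ=237°:   branch - wants cross < 0 → take C=(5.8049,-2.8900) (cross=-18.948)
θ=237°: ex = (C−B)/|BC| = (0.9849,-0.1732); ey = (0.1732,0.9849)
θ=237°: P = B + 1.86·ex + -2.12·ey = (0.3753,-4.0875)

θ=181°: -1.18 -2.73
θ=198°: -0.87 -3.24
θ=211°: -0.53 -3.59
θ=237°: 0.38 -4.09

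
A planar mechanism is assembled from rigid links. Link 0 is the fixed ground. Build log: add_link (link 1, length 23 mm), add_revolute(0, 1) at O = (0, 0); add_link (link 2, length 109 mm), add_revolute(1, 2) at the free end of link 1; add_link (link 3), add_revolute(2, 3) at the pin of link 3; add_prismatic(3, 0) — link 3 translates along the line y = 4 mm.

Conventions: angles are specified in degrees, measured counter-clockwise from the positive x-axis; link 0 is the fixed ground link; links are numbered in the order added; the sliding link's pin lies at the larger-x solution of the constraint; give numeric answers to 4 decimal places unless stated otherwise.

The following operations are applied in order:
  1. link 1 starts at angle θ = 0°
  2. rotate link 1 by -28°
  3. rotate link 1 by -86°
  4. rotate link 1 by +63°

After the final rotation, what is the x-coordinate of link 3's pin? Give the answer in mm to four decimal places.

geometry: r = 23 mm, L = 109 mm, e = 4 mm; θ starts at 0°
rotate link 1 by -28°: θ ← 0° -28° = -28°
rotate link 1 by -86°: θ ← -28° -86° = -114°
rotate link 1 by +63°: θ ← -114° +63° = -51°
crank pin P = (r cos θ, r sin θ) = (14.474369, -17.874357)
h = r sin θ − e = -17.874357 − 4 = -21.874357
x = r cos θ + √(L² − h²) = 14.474369 + 106.782548 = 121.256917

121.2569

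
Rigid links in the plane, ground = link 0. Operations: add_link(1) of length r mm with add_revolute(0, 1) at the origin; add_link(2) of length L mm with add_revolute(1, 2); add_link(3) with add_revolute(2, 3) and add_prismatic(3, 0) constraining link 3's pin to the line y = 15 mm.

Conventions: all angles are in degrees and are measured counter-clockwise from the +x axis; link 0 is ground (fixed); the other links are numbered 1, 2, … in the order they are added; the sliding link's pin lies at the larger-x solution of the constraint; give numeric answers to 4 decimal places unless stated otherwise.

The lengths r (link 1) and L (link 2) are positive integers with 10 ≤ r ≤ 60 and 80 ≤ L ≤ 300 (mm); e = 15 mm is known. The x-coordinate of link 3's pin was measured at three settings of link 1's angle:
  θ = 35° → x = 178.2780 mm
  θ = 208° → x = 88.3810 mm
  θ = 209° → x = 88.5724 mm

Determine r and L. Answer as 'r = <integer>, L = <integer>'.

constraint per measurement: (x − r cos θ)² + (r sin θ − e)² = L²
subtracting the θ₁ and θ₂ equations cancels the r² and L² terms:
r = (x₁² − x₂²) / (2[(x₁cos θ₁ + e sin θ₁) − (x₂cos θ₂ + e sin θ₂)]) = 50.0000 → r = 50
L² = (x₁ − r cos θ₁)² + (r sin θ₁ − e)² = 19044.0018 → L = 138.0000 → L = 138
check at θ₃=209°: x = 88.5724 (printed 88.5724) ✓

r = 50, L = 138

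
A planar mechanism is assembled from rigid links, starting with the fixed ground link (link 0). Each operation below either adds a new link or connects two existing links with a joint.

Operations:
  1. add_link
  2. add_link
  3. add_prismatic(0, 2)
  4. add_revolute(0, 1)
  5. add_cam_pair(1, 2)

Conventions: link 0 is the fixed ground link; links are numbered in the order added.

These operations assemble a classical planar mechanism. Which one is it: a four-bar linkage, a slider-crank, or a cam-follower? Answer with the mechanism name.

links: 3 (incl. ground); joints: 1 revolute, 1 prismatic, 1 higher (cam) pair, forming one closed loop
3 links, revolute + prismatic + higher pair in one loop → cam-follower

cam-follower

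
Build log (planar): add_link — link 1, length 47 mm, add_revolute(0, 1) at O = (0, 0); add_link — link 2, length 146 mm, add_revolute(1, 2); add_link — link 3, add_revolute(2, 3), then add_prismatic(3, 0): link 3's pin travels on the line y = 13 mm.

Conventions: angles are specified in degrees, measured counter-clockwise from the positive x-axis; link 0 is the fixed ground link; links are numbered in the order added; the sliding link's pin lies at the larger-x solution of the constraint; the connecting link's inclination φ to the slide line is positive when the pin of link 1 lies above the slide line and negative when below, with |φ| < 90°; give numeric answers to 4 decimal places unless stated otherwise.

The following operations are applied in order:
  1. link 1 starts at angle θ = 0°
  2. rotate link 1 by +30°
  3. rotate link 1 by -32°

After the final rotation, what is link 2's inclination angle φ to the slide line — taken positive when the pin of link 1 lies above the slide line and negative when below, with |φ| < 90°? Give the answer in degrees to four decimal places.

geometry: r = 47 mm, L = 146 mm, e = 13 mm; θ starts at 0°
rotate link 1 by +30°: θ ← 0° +30° = 30°
rotate link 1 by -32°: θ ← 30° -32° = -2°
h = r sin θ − e = -1.640276 − 13 = -14.640276
sin φ = h / L = -14.640276 / 146 = -0.10027587
φ = arcsin(-0.10027587) = -5.755056°

-5.7551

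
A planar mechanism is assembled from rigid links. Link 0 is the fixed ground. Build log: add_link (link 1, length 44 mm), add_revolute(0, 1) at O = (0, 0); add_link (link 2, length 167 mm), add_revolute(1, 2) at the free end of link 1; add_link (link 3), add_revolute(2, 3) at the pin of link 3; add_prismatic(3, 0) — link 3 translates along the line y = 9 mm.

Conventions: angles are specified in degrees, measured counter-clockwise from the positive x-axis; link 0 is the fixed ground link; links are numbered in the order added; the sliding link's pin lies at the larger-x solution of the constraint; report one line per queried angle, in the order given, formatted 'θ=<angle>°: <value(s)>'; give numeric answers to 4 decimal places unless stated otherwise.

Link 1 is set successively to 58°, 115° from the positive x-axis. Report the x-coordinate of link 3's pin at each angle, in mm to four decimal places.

geometry: r = 44 mm, L = 167 mm, e = 9 mm
θ=58°: crank pin P = (r cos θ, r sin θ) = (23.316448, 37.314116)
θ=58°: h = r sin θ − e = 37.314116 − 9 = 28.314116
θ=58°: x = r cos θ + √(L² − h²) = 23.316448 + 164.582231 = 187.898679
θ=115°: crank pin P = (r cos θ, r sin θ) = (-18.595204, 39.877543)
θ=115°: h = r sin θ − e = 39.877543 − 9 = 30.877543
θ=115°: x = r cos θ + √(L² − h²) = -18.595204 + 164.120618 = 145.525415

θ=58°: 187.8987
θ=115°: 145.5254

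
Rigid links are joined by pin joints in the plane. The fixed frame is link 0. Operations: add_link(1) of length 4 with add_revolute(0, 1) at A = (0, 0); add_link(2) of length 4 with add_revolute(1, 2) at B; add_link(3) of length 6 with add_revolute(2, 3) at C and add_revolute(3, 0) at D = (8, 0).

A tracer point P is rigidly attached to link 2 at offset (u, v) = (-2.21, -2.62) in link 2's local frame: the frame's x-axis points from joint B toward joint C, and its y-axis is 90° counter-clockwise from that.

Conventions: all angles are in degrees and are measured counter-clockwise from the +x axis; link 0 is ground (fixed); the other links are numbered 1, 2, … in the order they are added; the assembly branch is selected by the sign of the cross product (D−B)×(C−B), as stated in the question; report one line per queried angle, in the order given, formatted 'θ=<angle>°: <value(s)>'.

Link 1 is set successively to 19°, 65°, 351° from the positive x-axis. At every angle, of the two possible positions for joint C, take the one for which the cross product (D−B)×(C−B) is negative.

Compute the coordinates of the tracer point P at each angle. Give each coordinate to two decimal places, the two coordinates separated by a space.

A=(0,0), D=(8.00,0)
θ=19°: B = A + 4.00·(cos19°, sin19°) = (3.7821, 1.3023)
θ=19°: |BD| = 4.4144
θ=19°: circle(B,4.00) ∩ circle(D,6.00): a=-0.0581, h=3.9996
θ=19°:   candidates: C₊=(4.9064,5.1410) cross=17.656; C₋=(2.5466,-2.5022) cross=-17.656
θ=19°:   branch - wants cross < 0 → take C=(2.5466,-2.5022) (cross=-17.656)
θ=19°: ex = (C−B)/|BC| = (-0.3089,-0.9511); ey = (0.9511,-0.3089)
θ=19°: P = B + -2.21·ex + -2.62·ey = (1.9728,4.2134)
θ=65°: B = A + 4.00·(cos65°, sin65°) = (1.6905, 3.6252)
θ=65°: |BD| = 7.2768
θ=65°: circle(B,4.00) ∩ circle(D,6.00): a=2.2642, h=3.2975
θ=65°:   candidates: C₊=(5.2965,5.3564) cross=23.995; C₋=(2.0109,-0.3619) cross=-23.995
θ=65°:   branch - wants cross < 0 → take C=(2.0109,-0.3619) (cross=-23.995)
θ=65°: ex = (C−B)/|BC| = (0.0801,-0.9968); ey = (0.9968,0.0801)
θ=65°: P = B + -2.21·ex + -2.62·ey = (-1.0982,5.6182)
θ=351°: B = A + 4.00·(cos351°, sin351°) = (3.9508, -0.6257)
θ=351°: |BD| = 4.0973
θ=351°: circle(B,4.00) ∩ circle(D,6.00): a=-0.3920, h=3.9807
θ=351°:   candidates: C₊=(2.9554,3.2485) cross=16.310; C₋=(4.1713,-4.6197) cross=-16.310
θ=351°:   branch - wants cross < 0 → take C=(4.1713,-4.6197) (cross=-16.310)
θ=351°: ex = (C−B)/|BC| = (0.0551,-0.9985); ey = (0.9985,0.0551)
θ=351°: P = B + -2.21·ex + -2.62·ey = (1.2129,1.4364)

θ=19°: 1.97 4.21
θ=65°: -1.10 5.62
θ=351°: 1.21 1.44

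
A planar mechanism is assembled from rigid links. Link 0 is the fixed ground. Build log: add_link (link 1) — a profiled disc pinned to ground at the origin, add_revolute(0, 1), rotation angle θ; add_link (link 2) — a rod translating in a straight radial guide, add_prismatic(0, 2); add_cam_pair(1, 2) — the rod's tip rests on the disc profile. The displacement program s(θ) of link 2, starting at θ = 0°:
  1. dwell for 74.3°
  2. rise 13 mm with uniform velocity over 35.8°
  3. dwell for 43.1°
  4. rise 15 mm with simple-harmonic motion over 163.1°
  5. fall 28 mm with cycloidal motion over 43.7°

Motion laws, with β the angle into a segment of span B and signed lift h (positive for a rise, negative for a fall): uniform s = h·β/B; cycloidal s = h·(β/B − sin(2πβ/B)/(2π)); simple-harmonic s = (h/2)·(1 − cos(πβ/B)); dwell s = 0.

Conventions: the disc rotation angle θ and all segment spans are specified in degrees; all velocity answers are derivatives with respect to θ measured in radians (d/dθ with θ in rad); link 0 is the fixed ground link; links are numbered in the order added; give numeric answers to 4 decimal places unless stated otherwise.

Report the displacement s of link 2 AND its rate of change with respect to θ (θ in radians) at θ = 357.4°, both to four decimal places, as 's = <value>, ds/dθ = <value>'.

seg 1 [0°–74.3°] dwell: s stays 0.0000
seg 2 [74.3°–110.1°] uniform, h=13: full span → s += 13 → s = 13.0000
seg 3 [110.1°–153.2°] dwell: s stays 13.0000
seg 4 [153.2°–316.3°] simple-harmonic, h=15: full span → s += 15 → s = 28.0000
seg 5 [316.3°–360°] cycloidal, h=-28: θ=357.4° here. β=41.1, B=43.7. -28·(0.9405 − sin(2π·0.9405)/(2π)) = -27.9615 → s = 0.0385
velocity in seg [316.3°–360°] (cycloidal), θ in radians: β = 41.1° = 0.7173 rad, B = 43.7° = 0.7627 rad; ds/dθ = (h/B)(1 − cos(2πβ/B)) = ((-28)/0.7627)(1 − cos(2π·0.9405)) = -2.535416 mm/rad

s = 0.0385, ds/dθ = -2.5354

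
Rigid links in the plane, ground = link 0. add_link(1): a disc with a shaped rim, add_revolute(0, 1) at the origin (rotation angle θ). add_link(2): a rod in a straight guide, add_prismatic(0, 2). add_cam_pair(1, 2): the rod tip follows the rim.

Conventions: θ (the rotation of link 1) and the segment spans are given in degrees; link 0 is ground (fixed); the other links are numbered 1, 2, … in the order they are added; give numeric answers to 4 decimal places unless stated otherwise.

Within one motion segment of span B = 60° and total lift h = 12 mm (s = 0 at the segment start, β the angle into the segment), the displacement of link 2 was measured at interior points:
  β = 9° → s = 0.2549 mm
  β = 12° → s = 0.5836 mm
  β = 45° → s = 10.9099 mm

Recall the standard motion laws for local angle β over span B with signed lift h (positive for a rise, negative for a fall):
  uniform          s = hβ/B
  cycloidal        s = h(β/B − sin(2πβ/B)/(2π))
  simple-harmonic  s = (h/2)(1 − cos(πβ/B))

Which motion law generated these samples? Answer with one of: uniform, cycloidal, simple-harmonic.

candidates at β/B = r: uniform s = h·r (linear in β); cycloidal s = h·(r − sin(2πr)/(2π)); simple-harmonic s = (h/2)(1 − cos(πr))
β=9°: printed 0.2549 | uniform 1.8000, cycloidal 0.2549, simple-harmonic 0.6540
β=12°: printed 0.5836 | uniform 2.4000, cycloidal 0.5836, simple-harmonic 1.1459
β=45°: printed 10.9099 | uniform 9.0000, cycloidal 10.9099, simple-harmonic 10.2426
only one law matches every sample → cycloidal

cycloidal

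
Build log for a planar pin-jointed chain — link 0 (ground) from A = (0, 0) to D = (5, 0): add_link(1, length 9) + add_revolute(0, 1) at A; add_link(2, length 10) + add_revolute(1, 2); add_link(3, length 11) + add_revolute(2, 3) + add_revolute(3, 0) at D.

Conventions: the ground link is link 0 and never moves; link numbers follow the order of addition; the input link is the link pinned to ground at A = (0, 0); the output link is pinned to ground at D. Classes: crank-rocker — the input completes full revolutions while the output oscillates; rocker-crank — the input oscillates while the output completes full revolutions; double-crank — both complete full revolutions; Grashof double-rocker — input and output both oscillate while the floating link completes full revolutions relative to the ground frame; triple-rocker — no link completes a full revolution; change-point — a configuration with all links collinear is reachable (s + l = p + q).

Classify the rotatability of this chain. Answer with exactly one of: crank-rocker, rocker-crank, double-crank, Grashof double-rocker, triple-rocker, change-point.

lengths: ground=5, input=9, coupler=10, output=11
sorted: s=5 (shortest), l=11 (longest), p+q=19
s + l = 16 vs p + q = 19
s + l < p + q (Grashof) with shortest = ground link → double-crank

double-crank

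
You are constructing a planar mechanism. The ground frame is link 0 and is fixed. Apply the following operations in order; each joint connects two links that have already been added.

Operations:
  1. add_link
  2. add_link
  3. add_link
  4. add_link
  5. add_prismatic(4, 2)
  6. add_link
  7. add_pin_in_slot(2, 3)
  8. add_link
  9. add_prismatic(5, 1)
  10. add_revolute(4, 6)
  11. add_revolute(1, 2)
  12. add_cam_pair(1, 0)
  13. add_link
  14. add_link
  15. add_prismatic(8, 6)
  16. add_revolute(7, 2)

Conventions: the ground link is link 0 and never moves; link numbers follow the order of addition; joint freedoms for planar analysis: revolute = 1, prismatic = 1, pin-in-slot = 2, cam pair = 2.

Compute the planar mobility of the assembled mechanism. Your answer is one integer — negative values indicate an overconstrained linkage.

ground; <1,0,0>
#1 <2,0,0>
#2 <3,0,0>
#3 <4,0,0>
#4 <5,0,0>
P:4↔2 J1 <5,1,0>
#5 <6,1,0>
PS:2↔3 J2 <6,1,1>
#6 <7,1,1>
P:5↔1 J1 <7,2,1>
R:4↔6 J1 <7,3,1>
R:1↔2 J1 <7,4,1>
C:1↔0 J2 <7,4,2>
#7 <8,4,2>
#8 <9,4,2>
P:8↔6 J1 <9,5,2>
R:7↔2 J1 <9,6,2>
3×8 − 2×6 − 1×2 = 10

M = 10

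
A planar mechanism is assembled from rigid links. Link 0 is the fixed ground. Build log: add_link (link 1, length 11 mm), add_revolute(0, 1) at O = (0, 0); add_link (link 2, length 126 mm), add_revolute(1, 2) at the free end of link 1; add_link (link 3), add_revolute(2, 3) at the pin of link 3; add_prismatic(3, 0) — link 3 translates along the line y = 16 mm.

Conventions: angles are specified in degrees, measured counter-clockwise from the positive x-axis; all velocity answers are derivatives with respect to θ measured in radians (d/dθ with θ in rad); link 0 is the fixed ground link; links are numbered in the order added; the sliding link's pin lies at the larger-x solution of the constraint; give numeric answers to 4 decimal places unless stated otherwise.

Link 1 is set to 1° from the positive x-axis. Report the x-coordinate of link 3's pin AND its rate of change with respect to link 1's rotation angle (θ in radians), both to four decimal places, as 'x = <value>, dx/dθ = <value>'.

geometry: r = 11 mm, L = 126 mm, e = 16 mm
crank pin P = (r cos θ, r sin θ) = (10.998325, 0.191976)
h = r sin θ − e = 0.191976 − 16 = -15.808024
x = r cos θ + √(L² − h²) = 10.998325 + 125.004425 = 136.002750
dx/dθ = −r sin θ − h·r cos θ/√(L² − h²) (θ in radians; h = -15.808024) = 1.198868

x = 136.0028, dx/dθ = 1.1989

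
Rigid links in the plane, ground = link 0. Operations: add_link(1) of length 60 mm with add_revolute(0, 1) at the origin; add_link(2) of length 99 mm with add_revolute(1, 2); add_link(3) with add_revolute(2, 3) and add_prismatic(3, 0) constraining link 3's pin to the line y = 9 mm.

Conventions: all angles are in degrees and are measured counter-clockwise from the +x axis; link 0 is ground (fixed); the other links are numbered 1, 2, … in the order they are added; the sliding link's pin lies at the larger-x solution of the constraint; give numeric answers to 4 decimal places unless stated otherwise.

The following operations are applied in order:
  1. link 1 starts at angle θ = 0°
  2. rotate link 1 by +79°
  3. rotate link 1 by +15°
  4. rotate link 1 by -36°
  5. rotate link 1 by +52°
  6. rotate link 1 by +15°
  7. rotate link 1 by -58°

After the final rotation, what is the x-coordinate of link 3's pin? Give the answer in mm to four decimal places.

geometry: r = 60 mm, L = 99 mm, e = 9 mm; θ starts at 0°
rotate link 1 by +79°: θ ← 0° +79° = 79°
rotate link 1 by +15°: θ ← 79° +15° = 94°
rotate link 1 by -36°: θ ← 94° -36° = 58°
rotate link 1 by +52°: θ ← 58° +52° = 110°
rotate link 1 by +15°: θ ← 110° +15° = 125°
rotate link 1 by -58°: θ ← 125° -58° = 67°
crank pin P = (r cos θ, r sin θ) = (23.443868, 55.230291)
h = r sin θ − e = 55.230291 − 9 = 46.230291
x = r cos θ + √(L² − h²) = 23.443868 + 87.542905 = 110.986772

110.9868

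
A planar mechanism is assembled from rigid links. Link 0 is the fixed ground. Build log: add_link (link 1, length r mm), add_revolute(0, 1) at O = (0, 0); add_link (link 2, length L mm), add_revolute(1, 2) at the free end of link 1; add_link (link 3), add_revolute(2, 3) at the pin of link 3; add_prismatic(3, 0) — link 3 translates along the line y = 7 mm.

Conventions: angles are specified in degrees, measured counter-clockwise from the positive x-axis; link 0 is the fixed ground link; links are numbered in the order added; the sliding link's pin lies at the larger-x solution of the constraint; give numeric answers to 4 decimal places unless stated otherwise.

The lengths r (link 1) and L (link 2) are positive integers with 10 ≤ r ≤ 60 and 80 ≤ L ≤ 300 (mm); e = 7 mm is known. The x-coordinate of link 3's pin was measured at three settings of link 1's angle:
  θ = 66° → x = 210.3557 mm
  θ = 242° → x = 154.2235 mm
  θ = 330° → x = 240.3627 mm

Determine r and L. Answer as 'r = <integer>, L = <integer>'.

constraint per measurement: (x − r cos θ)² + (r sin θ − e)² = L²
subtracting the θ₁ and θ₂ equations cancels the r² and L² terms:
r = (x₁² − x₂²) / (2[(x₁cos θ₁ + e sin θ₁) − (x₂cos θ₂ + e sin θ₂)]) = 60.0001 → r = 60
L² = (x₁ − r cos θ₁)² + (r sin θ₁ − e)² = 36864.0178 → L = 192.0000 → L = 192
check at θ₃=330°: x = 240.3627 (printed 240.3627) ✓

r = 60, L = 192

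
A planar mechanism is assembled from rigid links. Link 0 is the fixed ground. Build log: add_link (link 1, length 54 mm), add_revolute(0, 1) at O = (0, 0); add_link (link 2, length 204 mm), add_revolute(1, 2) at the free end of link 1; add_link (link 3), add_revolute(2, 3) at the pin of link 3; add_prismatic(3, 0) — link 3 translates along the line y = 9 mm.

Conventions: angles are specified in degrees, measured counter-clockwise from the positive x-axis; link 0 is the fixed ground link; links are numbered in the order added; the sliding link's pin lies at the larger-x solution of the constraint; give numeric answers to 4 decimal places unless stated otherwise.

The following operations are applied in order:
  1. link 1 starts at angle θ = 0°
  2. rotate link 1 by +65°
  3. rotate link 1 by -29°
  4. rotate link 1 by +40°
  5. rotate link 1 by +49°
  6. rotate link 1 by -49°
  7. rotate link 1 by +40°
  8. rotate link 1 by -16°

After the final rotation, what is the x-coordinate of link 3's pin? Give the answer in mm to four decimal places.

geometry: r = 54 mm, L = 204 mm, e = 9 mm; θ starts at 0°
rotate link 1 by +65°: θ ← 0° +65° = 65°
rotate link 1 by -29°: θ ← 65° -29° = 36°
rotate link 1 by +40°: θ ← 36° +40° = 76°
rotate link 1 by +49°: θ ← 76° +49° = 125°
rotate link 1 by -49°: θ ← 125° -49° = 76°
rotate link 1 by +40°: θ ← 76° +40° = 116°
rotate link 1 by -16°: θ ← 116° -16° = 100°
crank pin P = (r cos θ, r sin θ) = (-9.377002, 53.179619)
h = r sin θ − e = 53.179619 − 9 = 44.179619
x = r cos θ + √(L² − h²) = -9.377002 + 199.158633 = 189.781632

189.7816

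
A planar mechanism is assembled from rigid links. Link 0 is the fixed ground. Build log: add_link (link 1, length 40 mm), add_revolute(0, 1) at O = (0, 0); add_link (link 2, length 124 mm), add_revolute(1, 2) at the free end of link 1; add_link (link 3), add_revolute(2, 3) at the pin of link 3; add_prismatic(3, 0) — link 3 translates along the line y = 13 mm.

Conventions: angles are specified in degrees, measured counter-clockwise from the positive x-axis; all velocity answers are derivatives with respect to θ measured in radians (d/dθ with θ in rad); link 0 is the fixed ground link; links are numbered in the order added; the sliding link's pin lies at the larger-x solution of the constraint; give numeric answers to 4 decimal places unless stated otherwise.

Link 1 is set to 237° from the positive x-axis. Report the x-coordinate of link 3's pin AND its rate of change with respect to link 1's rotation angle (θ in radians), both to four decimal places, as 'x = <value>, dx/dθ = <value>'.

geometry: r = 40 mm, L = 124 mm, e = 13 mm
crank pin P = (r cos θ, r sin θ) = (-21.785561, -33.546823)
h = r sin θ − e = -33.546823 − 13 = -46.546823
x = r cos θ + √(L² − h²) = -21.785561 + 114.932125 = 93.146563
dx/dθ = −r sin θ − h·r cos θ/√(L² − h²) (θ in radians; h = -46.546823) = 24.723801

x = 93.1466, dx/dθ = 24.7238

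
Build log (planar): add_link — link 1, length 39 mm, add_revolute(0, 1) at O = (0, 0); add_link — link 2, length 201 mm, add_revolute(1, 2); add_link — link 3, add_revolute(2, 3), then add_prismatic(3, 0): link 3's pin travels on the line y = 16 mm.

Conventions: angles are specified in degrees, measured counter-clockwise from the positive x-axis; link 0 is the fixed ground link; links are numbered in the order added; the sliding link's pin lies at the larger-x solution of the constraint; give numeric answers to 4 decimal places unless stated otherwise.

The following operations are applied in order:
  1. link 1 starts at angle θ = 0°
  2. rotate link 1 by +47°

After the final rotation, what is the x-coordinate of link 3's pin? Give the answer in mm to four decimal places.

geometry: r = 39 mm, L = 201 mm, e = 16 mm; θ starts at 0°
rotate link 1 by +47°: θ ← 0° +47° = 47°
crank pin P = (r cos θ, r sin θ) = (26.597936, 28.522794)
h = r sin θ − e = 28.522794 − 16 = 12.522794
x = r cos θ + √(L² − h²) = 26.597936 + 200.609520 = 227.207456

227.2075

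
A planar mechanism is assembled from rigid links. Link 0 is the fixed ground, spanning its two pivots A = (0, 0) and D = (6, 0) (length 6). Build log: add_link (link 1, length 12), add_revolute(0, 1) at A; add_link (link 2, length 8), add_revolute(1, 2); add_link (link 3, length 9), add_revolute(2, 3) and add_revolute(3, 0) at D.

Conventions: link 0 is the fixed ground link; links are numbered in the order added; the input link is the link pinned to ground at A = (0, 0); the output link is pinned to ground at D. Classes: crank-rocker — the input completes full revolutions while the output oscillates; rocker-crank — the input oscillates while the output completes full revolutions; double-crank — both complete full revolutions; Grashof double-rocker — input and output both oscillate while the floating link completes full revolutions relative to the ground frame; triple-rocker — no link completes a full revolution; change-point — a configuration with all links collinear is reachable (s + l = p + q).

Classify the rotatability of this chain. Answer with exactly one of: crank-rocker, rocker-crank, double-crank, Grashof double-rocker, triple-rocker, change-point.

lengths: ground=6, input=12, coupler=8, output=9
sorted: s=6 (shortest), l=12 (longest), p+q=17
s + l = 18 vs p + q = 17
s + l > p + q → non-Grashof → no link fully rotates → triple-rocker

triple-rocker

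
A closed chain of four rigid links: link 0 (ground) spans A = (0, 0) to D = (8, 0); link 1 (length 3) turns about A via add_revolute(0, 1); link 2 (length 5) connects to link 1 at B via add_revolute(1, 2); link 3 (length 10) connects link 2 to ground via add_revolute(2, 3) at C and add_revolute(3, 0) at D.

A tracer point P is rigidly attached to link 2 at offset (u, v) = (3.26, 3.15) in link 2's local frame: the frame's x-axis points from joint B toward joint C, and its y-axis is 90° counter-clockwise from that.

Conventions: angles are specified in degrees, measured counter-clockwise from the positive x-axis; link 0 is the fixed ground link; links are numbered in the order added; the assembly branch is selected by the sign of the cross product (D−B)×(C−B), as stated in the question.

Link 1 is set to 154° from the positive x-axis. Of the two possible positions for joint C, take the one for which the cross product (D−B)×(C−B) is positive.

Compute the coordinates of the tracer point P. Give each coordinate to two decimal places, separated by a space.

A=(0,0), D=(8.00,0)
B = A + 3.00·(cos154°, sin154°) = (-2.6964, 1.3151)
|BD| = 10.7769
circle(B,5.00) ∩ circle(D,10.00): a=1.9088, h=4.6213
  candidates: C₊=(-0.2379,5.6689) cross=49.803; C₋=(-1.3658,-3.5046) cross=-49.803
  branch + wants cross > 0 → take C=(-0.2379,5.6689) (cross=49.803)
ex = (C−B)/|BC| = (0.4917,0.8708); ey = (-0.8708,0.4917)
P = B + 3.26·ex + 3.15·ey = (-3.8364,5.7027)

-3.84 5.70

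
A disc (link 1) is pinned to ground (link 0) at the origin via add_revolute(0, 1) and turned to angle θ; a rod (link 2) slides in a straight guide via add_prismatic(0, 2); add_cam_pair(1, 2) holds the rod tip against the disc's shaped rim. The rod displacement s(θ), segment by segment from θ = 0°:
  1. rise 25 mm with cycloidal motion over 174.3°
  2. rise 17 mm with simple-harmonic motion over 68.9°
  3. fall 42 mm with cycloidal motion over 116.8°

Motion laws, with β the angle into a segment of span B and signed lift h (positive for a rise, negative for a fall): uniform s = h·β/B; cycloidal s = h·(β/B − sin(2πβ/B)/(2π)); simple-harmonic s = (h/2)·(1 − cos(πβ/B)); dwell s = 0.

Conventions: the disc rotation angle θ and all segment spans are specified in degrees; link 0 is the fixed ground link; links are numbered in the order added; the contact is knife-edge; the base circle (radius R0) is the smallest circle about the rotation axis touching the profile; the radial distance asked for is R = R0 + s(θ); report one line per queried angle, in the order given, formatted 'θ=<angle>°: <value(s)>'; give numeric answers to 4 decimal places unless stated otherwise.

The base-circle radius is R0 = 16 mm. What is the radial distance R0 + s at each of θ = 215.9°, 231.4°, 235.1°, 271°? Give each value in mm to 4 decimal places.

segment 1 (0° to 174.3°, cycloidal, h = 25) is passed completely: s = 0.0000 + (25) = 25.0000
θ = 215.9° falls in segment 2 (174.3° to 243.2°, simple-harmonic, h = 17): β = 215.9 − 174.3 = 41.6°, B = 68.9°; Δs = 17/2·(1 − cos(π·0.6038)) = 11.2223; s = 25.0000 + 11.2223 = 36.2223
θ = 231.4° falls in segment 2 (174.3° to 243.2°, simple-harmonic, h = 17): β = 231.4 − 174.3 = 57.1°, B = 68.9°; Δs = 17/2·(1 − cos(π·0.8287)) = 15.7991; s = 25.0000 + 15.7991 = 40.7991
θ = 235.1° falls in segment 2 (174.3° to 243.2°, simple-harmonic, h = 17): β = 235.1 − 174.3 = 60.8°, B = 68.9°; Δs = 17/2·(1 − cos(π·0.8824)) = 16.4268; s = 25.0000 + 16.4268 = 41.4268
segment 2 (174.3° to 243.2°, simple-harmonic, h = 17) is passed completely: s = 25.0000 + (17) = 42.0000
θ = 271° falls in segment 3 (243.2° to 360°, cycloidal, h = -42): β = 271 − 243.2 = 27.8°, B = 116.8°; Δs = -42·(0.2380 − sin(2π·0.2380)/(2π)) = -3.3310; s = 42.0000 − 3.3310 = 38.6690
θ=215.9°: R = R0 + s = 16 + 36.2223 = 52.2223
θ=231.4°: R = R0 + s = 16 + 40.7991 = 56.7991
θ=235.1°: R = R0 + s = 16 + 41.4268 = 57.4268
θ=271°: R = R0 + s = 16 + 38.6690 = 54.6690

θ=215.9°: 52.2223
θ=231.4°: 56.7991
θ=235.1°: 57.4268
θ=271°: 54.6690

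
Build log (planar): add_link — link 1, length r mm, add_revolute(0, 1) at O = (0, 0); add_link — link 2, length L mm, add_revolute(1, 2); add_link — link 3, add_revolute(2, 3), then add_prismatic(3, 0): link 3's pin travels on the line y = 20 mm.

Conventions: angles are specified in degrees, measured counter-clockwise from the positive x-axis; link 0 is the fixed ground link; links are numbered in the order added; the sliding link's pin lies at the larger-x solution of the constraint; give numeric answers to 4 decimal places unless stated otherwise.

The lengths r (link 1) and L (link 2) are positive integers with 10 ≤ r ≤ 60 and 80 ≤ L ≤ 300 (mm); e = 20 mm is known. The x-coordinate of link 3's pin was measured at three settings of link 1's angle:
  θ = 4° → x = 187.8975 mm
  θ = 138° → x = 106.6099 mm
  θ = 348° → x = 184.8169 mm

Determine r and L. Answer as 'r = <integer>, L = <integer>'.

constraint per measurement: (x − r cos θ)² + (r sin θ − e)² = L²
subtracting the θ₁ and θ₂ equations cancels the r² and L² terms:
r = (x₁² − x₂²) / (2[(x₁cos θ₁ + e sin θ₁) − (x₂cos θ₂ + e sin θ₂)]) = 47.0000 → r = 47
L² = (x₁ − r cos θ₁)² + (r sin θ₁ − e)² = 20163.9880 → L = 142.0000 → L = 142
check at θ₃=348°: x = 184.8169 (printed 184.8169) ✓

r = 47, L = 142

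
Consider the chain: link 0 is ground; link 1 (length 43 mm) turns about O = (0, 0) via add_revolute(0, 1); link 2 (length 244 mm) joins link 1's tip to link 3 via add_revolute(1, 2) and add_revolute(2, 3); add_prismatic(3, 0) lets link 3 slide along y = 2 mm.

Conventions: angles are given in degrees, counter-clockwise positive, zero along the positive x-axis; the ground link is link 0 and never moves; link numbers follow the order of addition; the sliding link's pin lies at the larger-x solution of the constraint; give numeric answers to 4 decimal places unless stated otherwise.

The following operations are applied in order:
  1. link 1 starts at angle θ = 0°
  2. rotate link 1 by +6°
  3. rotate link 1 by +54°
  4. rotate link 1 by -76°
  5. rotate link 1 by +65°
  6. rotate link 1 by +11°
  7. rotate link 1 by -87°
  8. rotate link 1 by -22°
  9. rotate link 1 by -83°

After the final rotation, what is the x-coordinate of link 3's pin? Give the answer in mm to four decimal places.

geometry: r = 43 mm, L = 244 mm, e = 2 mm; θ starts at 0°
rotate link 1 by +6°: θ ← 0° +6° = 6°
rotate link 1 by +54°: θ ← 6° +54° = 60°
rotate link 1 by -76°: θ ← 60° -76° = -16°
rotate link 1 by +65°: θ ← -16° +65° = 49°
rotate link 1 by +11°: θ ← 49° +11° = 60°
rotate link 1 by -87°: θ ← 60° -87° = -27°
rotate link 1 by -22°: θ ← -27° -22° = -49°
rotate link 1 by -83°: θ ← -49° -83° = -132°
crank pin P = (r cos θ, r sin θ) = (-28.772616, -31.955227)
h = r sin θ − e = -31.955227 − 2 = -33.955227
x = r cos θ + √(L² − h²) = -28.772616 + 241.625832 = 212.853216

212.8532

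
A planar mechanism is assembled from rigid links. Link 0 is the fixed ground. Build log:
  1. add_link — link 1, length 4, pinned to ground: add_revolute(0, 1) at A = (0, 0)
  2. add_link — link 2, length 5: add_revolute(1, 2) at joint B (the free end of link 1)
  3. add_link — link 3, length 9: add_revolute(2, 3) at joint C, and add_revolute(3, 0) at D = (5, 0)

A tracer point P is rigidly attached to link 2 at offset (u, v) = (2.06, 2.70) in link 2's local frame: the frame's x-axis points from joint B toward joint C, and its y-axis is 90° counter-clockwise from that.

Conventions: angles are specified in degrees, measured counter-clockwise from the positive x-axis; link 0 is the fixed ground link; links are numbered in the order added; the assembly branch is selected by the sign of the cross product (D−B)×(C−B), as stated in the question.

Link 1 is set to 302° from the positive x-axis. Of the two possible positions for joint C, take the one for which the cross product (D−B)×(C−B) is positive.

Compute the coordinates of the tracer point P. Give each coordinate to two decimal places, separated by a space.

A=(0,0), D=(5.00,0)
B = A + 4.00·(cos302°, sin302°) = (2.1197, -3.3922)
|BD| = 4.4501
circle(B,5.00) ∩ circle(D,9.00): a=-4.0670, h=2.9086
  candidates: C₊=(-2.7298,-4.6098) cross=12.943; C₋=(1.7044,-8.3749) cross=-12.943
  branch + wants cross > 0 → take C=(-2.7298,-4.6098) (cross=12.943)
ex = (C−B)/|BC| = (-0.9699,-0.2435); ey = (0.2435,-0.9699)
P = B + 2.06·ex + 2.70·ey = (0.7792,-6.5126)

0.78 -6.51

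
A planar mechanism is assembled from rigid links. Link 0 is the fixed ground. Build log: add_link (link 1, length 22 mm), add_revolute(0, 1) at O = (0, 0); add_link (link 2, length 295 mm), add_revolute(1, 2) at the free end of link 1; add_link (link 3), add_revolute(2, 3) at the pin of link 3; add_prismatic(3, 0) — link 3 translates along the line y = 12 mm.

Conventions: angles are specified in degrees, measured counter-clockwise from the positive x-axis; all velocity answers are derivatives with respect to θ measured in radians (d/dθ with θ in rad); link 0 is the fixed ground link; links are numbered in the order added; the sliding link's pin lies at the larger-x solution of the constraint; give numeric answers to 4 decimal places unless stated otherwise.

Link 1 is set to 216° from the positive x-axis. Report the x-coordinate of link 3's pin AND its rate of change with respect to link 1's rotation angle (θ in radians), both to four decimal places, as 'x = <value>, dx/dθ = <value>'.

geometry: r = 22 mm, L = 295 mm, e = 12 mm
crank pin P = (r cos θ, r sin θ) = (-17.798374, -12.931276)
h = r sin θ − e = -12.931276 − 12 = -24.931276
x = r cos θ + √(L² − h²) = -17.798374 + 293.944606 = 276.146232
dx/dθ = −r sin θ − h·r cos θ/√(L² − h²) (θ in radians; h = -24.931276) = 11.421684

x = 276.1462, dx/dθ = 11.4217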